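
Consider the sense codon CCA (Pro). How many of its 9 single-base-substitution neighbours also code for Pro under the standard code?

3

Position 1: none → 0 synonymous.
Position 2: none → 0 synonymous.
Position 3: CCU, CCC, CCG → 3 synonymous.
Total: 0 + 0 + 3 = 3.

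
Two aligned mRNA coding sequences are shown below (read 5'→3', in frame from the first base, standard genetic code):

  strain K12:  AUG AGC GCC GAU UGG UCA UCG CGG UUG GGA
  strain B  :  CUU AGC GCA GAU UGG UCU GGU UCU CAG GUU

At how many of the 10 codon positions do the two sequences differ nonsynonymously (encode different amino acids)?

5

Codon 1: AUG Met / CUU Leu — nonsynonymous.
Codon 2: AGC Ser / AGC Ser — identical.
Codon 3: GCC Ala / GCA Ala — synonymous.
Codon 4: GAU Asp / GAU Asp — identical.
Codon 5: UGG Trp / UGG Trp — identical.
Codon 6: UCA Ser / UCU Ser — synonymous.
Codon 7: UCG Ser / GGU Gly — nonsynonymous.
Codon 8: CGG Arg / UCU Ser — nonsynonymous.
Codon 9: UUG Leu / CAG Gln — nonsynonymous.
Codon 10: GGA Gly / GUU Val — nonsynonymous.
Nonsynonymous differences: 5.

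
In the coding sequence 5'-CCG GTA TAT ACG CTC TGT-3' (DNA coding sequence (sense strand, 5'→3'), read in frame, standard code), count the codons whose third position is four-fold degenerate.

4

Codon 1 CCG (Pro): third position 4-fold.
Codon 2 GTA (Val): third position 4-fold.
Codon 3 TAT (Tyr): third position 2-fold.
Codon 4 ACG (Thr): third position 4-fold.
Codon 5 CTC (Leu): third position 4-fold.
Codon 6 TGT (Cys): third position 2-fold.
Four-fold degenerate third positions: 4.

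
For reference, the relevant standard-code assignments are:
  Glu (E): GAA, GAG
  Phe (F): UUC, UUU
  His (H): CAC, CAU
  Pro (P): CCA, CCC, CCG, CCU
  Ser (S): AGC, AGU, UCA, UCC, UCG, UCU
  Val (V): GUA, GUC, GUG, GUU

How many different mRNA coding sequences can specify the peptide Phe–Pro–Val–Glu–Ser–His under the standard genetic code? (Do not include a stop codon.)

768

Phe: 2 codons.
Pro: 4 codons.
Val: 4 codons.
Glu: 2 codons.
Ser: 6 codons.
His: 2 codons.
2 × 4 × 4 × 2 × 6 × 2 = 768.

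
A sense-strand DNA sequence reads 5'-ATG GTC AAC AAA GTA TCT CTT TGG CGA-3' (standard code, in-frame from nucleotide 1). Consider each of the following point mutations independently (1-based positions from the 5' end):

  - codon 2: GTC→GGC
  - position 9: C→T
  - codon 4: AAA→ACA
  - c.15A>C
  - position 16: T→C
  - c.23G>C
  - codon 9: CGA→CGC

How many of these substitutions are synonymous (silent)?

3

Codon 2: GTC (Val) → GGC (Gly) — missense.
Codon 3: AAC (Asn) → AAT (Asn) — synonymous.
Codon 4: AAA (Lys) → ACA (Thr) — missense.
Codon 5: GTA (Val) → GTC (Val) — synonymous.
Codon 6: TCT (Ser) → CCT (Pro) — missense.
Codon 8: TGG (Trp) → TCG (Ser) — missense.
Codon 9: CGA (Arg) → CGC (Arg) — synonymous.
Synonymous: 3 of 7.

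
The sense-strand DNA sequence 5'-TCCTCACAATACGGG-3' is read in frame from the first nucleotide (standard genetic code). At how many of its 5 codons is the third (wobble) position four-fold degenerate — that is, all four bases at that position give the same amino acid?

3

Codon 1 TCC (Ser): third position 4-fold.
Codon 2 TCA (Ser): third position 4-fold.
Codon 3 CAA (Gln): third position 2-fold.
Codon 4 TAC (Tyr): third position 2-fold.
Codon 5 GGG (Gly): third position 4-fold.
Four-fold degenerate third positions: 3.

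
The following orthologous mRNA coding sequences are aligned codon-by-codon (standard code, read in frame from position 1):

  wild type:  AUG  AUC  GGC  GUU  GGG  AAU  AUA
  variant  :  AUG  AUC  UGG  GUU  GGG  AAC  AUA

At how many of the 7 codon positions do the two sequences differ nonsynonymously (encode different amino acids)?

1

Codon 1: AUG Met / AUG Met — identical.
Codon 2: AUC Ile / AUC Ile — identical.
Codon 3: GGC Gly / UGG Trp — nonsynonymous.
Codon 4: GUU Val / GUU Val — identical.
Codon 5: GGG Gly / GGG Gly — identical.
Codon 6: AAU Asn / AAC Asn — synonymous.
Codon 7: AUA Ile / AUA Ile — identical.
Nonsynonymous differences: 1.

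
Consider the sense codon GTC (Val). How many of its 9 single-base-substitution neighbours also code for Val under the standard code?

3

Position 1: none → 0 synonymous.
Position 2: none → 0 synonymous.
Position 3: GTT, GTA, GTG → 3 synonymous.
Total: 0 + 0 + 3 = 3.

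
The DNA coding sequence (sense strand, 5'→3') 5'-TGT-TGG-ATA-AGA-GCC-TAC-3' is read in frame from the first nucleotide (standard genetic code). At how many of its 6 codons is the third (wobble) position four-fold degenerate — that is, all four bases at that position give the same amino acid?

1

Codon 1 TGT (Cys): third position 2-fold.
Codon 2 TGG (Trp): third position 1-fold.
Codon 3 ATA (Ile): third position 3-fold.
Codon 4 AGA (Arg): third position 2-fold.
Codon 5 GCC (Ala): third position 4-fold.
Codon 6 TAC (Tyr): third position 2-fold.
Four-fold degenerate third positions: 1.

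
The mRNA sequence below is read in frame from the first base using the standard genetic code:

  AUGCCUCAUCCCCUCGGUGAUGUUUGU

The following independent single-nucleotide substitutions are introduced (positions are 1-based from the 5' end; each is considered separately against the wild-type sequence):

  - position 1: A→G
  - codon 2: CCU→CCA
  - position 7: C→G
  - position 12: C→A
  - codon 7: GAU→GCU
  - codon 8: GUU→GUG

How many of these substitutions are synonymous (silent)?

Codon 1: AUG (Met) → GUG (Val) — missense.
Codon 2: CCU (Pro) → CCA (Pro) — synonymous.
Codon 3: CAU (His) → GAU (Asp) — missense.
Codon 4: CCC (Pro) → CCA (Pro) — synonymous.
Codon 7: GAU (Asp) → GCU (Ala) — missense.
Codon 8: GUU (Val) → GUG (Val) — synonymous.
Synonymous: 3 of 6.

3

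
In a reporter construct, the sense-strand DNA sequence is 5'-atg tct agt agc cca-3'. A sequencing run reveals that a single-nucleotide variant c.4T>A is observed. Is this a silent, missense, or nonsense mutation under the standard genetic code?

missense

Position 4 falls in codon 2: TCT → Ser.
After the substitution the codon is ACT → Thr.
Ser ≠ Thr, so this is a missense mutation.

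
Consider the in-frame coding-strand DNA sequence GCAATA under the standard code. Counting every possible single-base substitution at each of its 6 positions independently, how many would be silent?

5

Codon 1 (GCA, Ala): 3 synonymous substitutions.
Codon 2 (ATA, Ile): 2 synonymous substitutions.
Total: 3 + 2 = 5.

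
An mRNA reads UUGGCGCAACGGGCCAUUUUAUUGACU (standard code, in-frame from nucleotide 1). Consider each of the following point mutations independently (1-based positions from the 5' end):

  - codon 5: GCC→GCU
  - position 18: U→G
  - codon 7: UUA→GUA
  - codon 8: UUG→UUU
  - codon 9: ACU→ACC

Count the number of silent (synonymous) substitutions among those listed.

2

Codon 5: GCC (Ala) → GCU (Ala) — synonymous.
Codon 6: AUU (Ile) → AUG (Met) — missense.
Codon 7: UUA (Leu) → GUA (Val) — missense.
Codon 8: UUG (Leu) → UUU (Phe) — missense.
Codon 9: ACU (Thr) → ACC (Thr) — synonymous.
Synonymous: 2 of 5.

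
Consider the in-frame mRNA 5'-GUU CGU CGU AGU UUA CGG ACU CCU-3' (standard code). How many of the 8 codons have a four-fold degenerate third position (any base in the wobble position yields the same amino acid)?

Codon 1 GUU (Val): third position 4-fold.
Codon 2 CGU (Arg): third position 4-fold.
Codon 3 CGU (Arg): third position 4-fold.
Codon 4 AGU (Ser): third position 2-fold.
Codon 5 UUA (Leu): third position 2-fold.
Codon 6 CGG (Arg): third position 4-fold.
Codon 7 ACU (Thr): third position 4-fold.
Codon 8 CCU (Pro): third position 4-fold.
Four-fold degenerate third positions: 6.

6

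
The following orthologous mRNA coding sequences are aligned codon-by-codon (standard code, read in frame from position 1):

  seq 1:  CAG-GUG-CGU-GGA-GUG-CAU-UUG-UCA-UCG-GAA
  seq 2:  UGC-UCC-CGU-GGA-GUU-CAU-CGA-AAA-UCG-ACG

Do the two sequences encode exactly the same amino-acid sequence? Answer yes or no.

Codon 1: CAG Gln / UGC Cys — nonsynonymous.
Codon 2: GUG Val / UCC Ser — nonsynonymous.
Codon 3: CGU Arg / CGU Arg — identical.
Codon 4: GGA Gly / GGA Gly — identical.
Codon 5: GUG Val / GUU Val — synonymous.
Codon 6: CAU His / CAU His — identical.
Codon 7: UUG Leu / CGA Arg — nonsynonymous.
Codon 8: UCA Ser / AAA Lys — nonsynonymous.
Codon 9: UCG Ser / UCG Ser — identical.
Codon 10: GAA Glu / ACG Thr — nonsynonymous.
Nonsynonymous differences: 5 → different protein.

no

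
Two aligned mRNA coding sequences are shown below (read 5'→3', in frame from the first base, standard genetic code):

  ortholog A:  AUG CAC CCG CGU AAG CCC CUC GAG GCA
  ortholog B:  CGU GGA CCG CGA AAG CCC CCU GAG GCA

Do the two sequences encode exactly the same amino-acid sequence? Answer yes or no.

no

Codon 1: AUG Met / CGU Arg — nonsynonymous.
Codon 2: CAC His / GGA Gly — nonsynonymous.
Codon 3: CCG Pro / CCG Pro — identical.
Codon 4: CGU Arg / CGA Arg — synonymous.
Codon 5: AAG Lys / AAG Lys — identical.
Codon 6: CCC Pro / CCC Pro — identical.
Codon 7: CUC Leu / CCU Pro — nonsynonymous.
Codon 8: GAG Glu / GAG Glu — identical.
Codon 9: GCA Ala / GCA Ala — identical.
Nonsynonymous differences: 3 → different protein.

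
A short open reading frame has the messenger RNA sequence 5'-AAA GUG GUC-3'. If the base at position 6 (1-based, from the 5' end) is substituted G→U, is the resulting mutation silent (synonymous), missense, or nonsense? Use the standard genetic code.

Position 6 falls in codon 2: GUG → Val.
After the substitution the codon is GUU → Val.
Both encode Val, so the change is synonymous.

silent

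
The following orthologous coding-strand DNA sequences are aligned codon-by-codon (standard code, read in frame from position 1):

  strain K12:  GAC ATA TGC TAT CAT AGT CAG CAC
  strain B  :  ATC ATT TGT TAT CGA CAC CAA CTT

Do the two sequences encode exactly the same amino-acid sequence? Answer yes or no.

Codon 1: GAC Asp / ATC Ile — nonsynonymous.
Codon 2: ATA Ile / ATT Ile — synonymous.
Codon 3: TGC Cys / TGT Cys — synonymous.
Codon 4: TAT Tyr / TAT Tyr — identical.
Codon 5: CAT His / CGA Arg — nonsynonymous.
Codon 6: AGT Ser / CAC His — nonsynonymous.
Codon 7: CAG Gln / CAA Gln — synonymous.
Codon 8: CAC His / CTT Leu — nonsynonymous.
Nonsynonymous differences: 4 → different protein.

no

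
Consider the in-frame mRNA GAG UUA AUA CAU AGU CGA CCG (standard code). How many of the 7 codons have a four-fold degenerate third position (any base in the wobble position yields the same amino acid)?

Codon 1 GAG (Glu): third position 2-fold.
Codon 2 UUA (Leu): third position 2-fold.
Codon 3 AUA (Ile): third position 3-fold.
Codon 4 CAU (His): third position 2-fold.
Codon 5 AGU (Ser): third position 2-fold.
Codon 6 CGA (Arg): third position 4-fold.
Codon 7 CCG (Pro): third position 4-fold.
Four-fold degenerate third positions: 2.

2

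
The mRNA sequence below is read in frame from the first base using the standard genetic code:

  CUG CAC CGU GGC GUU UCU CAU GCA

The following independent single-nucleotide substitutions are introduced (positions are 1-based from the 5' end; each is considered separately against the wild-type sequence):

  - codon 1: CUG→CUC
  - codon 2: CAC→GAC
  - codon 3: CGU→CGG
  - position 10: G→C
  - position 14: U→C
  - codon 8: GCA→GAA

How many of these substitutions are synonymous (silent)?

2

Codon 1: CUG (Leu) → CUC (Leu) — synonymous.
Codon 2: CAC (His) → GAC (Asp) — missense.
Codon 3: CGU (Arg) → CGG (Arg) — synonymous.
Codon 4: GGC (Gly) → CGC (Arg) — missense.
Codon 5: GUU (Val) → GCU (Ala) — missense.
Codon 8: GCA (Ala) → GAA (Glu) — missense.
Synonymous: 2 of 6.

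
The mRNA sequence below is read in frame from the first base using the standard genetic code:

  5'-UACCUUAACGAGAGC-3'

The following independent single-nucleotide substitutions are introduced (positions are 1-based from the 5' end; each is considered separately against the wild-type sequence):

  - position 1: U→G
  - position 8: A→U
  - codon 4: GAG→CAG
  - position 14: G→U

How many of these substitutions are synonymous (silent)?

Codon 1: UAC (Tyr) → GAC (Asp) — missense.
Codon 3: AAC (Asn) → AUC (Ile) — missense.
Codon 4: GAG (Glu) → CAG (Gln) — missense.
Codon 5: AGC (Ser) → AUC (Ile) — missense.
Synonymous: 0 of 4.

0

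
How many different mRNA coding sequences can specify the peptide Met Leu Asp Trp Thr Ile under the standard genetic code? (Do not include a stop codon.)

144

Met: 1 codon.
Leu: 6 codons.
Asp: 2 codons.
Trp: 1 codon.
Thr: 4 codons.
Ile: 3 codons.
1 × 6 × 2 × 1 × 4 × 3 = 144.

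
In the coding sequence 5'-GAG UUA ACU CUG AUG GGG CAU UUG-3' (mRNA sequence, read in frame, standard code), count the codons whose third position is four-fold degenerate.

Codon 1 GAG (Glu): third position 2-fold.
Codon 2 UUA (Leu): third position 2-fold.
Codon 3 ACU (Thr): third position 4-fold.
Codon 4 CUG (Leu): third position 4-fold.
Codon 5 AUG (Met): third position 1-fold.
Codon 6 GGG (Gly): third position 4-fold.
Codon 7 CAU (His): third position 2-fold.
Codon 8 UUG (Leu): third position 2-fold.
Four-fold degenerate third positions: 3.

3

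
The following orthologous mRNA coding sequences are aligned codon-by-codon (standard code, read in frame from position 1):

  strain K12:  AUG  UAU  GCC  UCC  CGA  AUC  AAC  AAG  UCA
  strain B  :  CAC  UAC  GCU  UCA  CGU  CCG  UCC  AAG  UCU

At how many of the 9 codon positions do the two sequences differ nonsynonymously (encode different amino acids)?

Codon 1: AUG Met / CAC His — nonsynonymous.
Codon 2: UAU Tyr / UAC Tyr — synonymous.
Codon 3: GCC Ala / GCU Ala — synonymous.
Codon 4: UCC Ser / UCA Ser — synonymous.
Codon 5: CGA Arg / CGU Arg — synonymous.
Codon 6: AUC Ile / CCG Pro — nonsynonymous.
Codon 7: AAC Asn / UCC Ser — nonsynonymous.
Codon 8: AAG Lys / AAG Lys — identical.
Codon 9: UCA Ser / UCU Ser — synonymous.
Nonsynonymous differences: 3.

3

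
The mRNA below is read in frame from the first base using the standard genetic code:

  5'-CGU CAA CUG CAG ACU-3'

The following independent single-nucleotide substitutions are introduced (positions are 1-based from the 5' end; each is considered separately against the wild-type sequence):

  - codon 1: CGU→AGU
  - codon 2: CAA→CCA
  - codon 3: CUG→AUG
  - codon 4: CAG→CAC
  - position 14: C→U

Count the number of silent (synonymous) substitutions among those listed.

Codon 1: CGU (Arg) → AGU (Ser) — missense.
Codon 2: CAA (Gln) → CCA (Pro) — missense.
Codon 3: CUG (Leu) → AUG (Met) — missense.
Codon 4: CAG (Gln) → CAC (His) — missense.
Codon 5: ACU (Thr) → AUU (Ile) — missense.
Synonymous: 0 of 5.

0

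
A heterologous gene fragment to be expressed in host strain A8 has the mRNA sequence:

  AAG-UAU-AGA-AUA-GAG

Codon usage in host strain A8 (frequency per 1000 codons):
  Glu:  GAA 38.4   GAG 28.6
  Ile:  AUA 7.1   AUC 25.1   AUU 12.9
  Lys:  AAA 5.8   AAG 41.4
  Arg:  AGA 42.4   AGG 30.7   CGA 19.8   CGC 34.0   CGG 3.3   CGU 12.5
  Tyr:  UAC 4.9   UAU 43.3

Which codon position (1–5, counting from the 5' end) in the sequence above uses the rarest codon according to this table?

Codon 1 AAG (Lys): 41.4 per 1000.
Codon 2 UAU (Tyr): 43.3 per 1000.
Codon 3 AGA (Arg): 42.4 per 1000.
Codon 4 AUA (Ile): 7.1 per 1000.
Codon 5 GAG (Glu): 28.6 per 1000.
Lowest frequency is 7.1 at codon 4.

4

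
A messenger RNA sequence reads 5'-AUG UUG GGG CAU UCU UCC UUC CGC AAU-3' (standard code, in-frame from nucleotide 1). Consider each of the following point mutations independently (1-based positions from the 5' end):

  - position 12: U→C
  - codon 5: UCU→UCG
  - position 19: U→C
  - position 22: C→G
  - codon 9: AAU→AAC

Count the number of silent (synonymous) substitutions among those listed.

3

Codon 4: CAU (His) → CAC (His) — synonymous.
Codon 5: UCU (Ser) → UCG (Ser) — synonymous.
Codon 7: UUC (Phe) → CUC (Leu) — missense.
Codon 8: CGC (Arg) → GGC (Gly) — missense.
Codon 9: AAU (Asn) → AAC (Asn) — synonymous.
Synonymous: 3 of 5.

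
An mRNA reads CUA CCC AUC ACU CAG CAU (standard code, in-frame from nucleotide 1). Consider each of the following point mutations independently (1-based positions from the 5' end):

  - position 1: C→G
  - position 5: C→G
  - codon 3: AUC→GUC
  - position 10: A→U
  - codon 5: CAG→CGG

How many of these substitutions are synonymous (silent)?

Codon 1: CUA (Leu) → GUA (Val) — missense.
Codon 2: CCC (Pro) → CGC (Arg) — missense.
Codon 3: AUC (Ile) → GUC (Val) — missense.
Codon 4: ACU (Thr) → UCU (Ser) — missense.
Codon 5: CAG (Gln) → CGG (Arg) — missense.
Synonymous: 0 of 5.

0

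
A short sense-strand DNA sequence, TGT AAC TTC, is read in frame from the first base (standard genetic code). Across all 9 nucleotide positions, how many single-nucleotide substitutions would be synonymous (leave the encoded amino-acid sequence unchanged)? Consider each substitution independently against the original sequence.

3

Codon 1 (TGT, Cys): 1 synonymous substitution.
Codon 2 (AAC, Asn): 1 synonymous substitution.
Codon 3 (TTC, Phe): 1 synonymous substitution.
Total: 1 + 1 + 1 = 3.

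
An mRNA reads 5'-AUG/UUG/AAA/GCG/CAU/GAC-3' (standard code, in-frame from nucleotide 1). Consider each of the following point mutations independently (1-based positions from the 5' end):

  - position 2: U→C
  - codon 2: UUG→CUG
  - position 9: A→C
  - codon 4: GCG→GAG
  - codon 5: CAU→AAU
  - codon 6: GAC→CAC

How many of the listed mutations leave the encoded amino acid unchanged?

1

Codon 1: AUG (Met) → ACG (Thr) — missense.
Codon 2: UUG (Leu) → CUG (Leu) — synonymous.
Codon 3: AAA (Lys) → AAC (Asn) — missense.
Codon 4: GCG (Ala) → GAG (Glu) — missense.
Codon 5: CAU (His) → AAU (Asn) — missense.
Codon 6: GAC (Asp) → CAC (His) — missense.
Synonymous: 1 of 6.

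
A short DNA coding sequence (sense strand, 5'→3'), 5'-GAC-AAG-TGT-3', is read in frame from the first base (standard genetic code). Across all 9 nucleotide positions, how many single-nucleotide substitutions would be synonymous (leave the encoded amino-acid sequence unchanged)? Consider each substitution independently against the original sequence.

Codon 1 (GAC, Asp): 1 synonymous substitution.
Codon 2 (AAG, Lys): 1 synonymous substitution.
Codon 3 (TGT, Cys): 1 synonymous substitution.
Total: 1 + 1 + 1 = 3.

3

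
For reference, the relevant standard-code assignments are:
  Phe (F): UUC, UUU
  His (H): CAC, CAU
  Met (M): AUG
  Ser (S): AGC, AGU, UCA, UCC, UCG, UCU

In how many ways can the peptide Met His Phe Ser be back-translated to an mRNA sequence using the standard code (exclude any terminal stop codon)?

24

Met: 1 codon.
His: 2 codons.
Phe: 2 codons.
Ser: 6 codons.
1 × 2 × 2 × 6 = 24.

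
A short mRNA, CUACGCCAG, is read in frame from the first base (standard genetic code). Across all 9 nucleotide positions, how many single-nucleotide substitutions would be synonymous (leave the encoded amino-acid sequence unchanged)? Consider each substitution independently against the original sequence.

Codon 1 (CUA, Leu): 4 synonymous substitutions.
Codon 2 (CGC, Arg): 3 synonymous substitutions.
Codon 3 (CAG, Gln): 1 synonymous substitution.
Total: 4 + 3 + 1 = 8.

8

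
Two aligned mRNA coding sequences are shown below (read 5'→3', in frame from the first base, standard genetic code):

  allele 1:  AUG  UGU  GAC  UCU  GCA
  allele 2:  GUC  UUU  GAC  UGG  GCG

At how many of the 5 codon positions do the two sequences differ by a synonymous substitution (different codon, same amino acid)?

Codon 1: AUG Met / GUC Val — nonsynonymous.
Codon 2: UGU Cys / UUU Phe — nonsynonymous.
Codon 3: GAC Asp / GAC Asp — identical.
Codon 4: UCU Ser / UGG Trp — nonsynonymous.
Codon 5: GCA Ala / GCG Ala — synonymous.
Synonymous differences: 1.

1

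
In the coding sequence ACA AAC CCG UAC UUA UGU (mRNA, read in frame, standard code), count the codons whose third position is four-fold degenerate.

Codon 1 ACA (Thr): third position 4-fold.
Codon 2 AAC (Asn): third position 2-fold.
Codon 3 CCG (Pro): third position 4-fold.
Codon 4 UAC (Tyr): third position 2-fold.
Codon 5 UUA (Leu): third position 2-fold.
Codon 6 UGU (Cys): third position 2-fold.
Four-fold degenerate third positions: 2.

2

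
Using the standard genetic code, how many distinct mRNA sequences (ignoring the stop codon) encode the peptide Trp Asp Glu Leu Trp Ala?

Trp: 1 codon.
Asp: 2 codons.
Glu: 2 codons.
Leu: 6 codons.
Trp: 1 codon.
Ala: 4 codons.
1 × 2 × 2 × 6 × 1 × 4 = 96.

96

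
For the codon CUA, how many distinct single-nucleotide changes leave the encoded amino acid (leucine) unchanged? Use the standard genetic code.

Position 1: UUA → 1 synonymous.
Position 2: none → 0 synonymous.
Position 3: CUU, CUC, CUG → 3 synonymous.
Total: 1 + 0 + 3 = 4.

4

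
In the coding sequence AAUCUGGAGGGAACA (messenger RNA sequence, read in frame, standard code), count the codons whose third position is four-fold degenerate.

Codon 1 AAU (Asn): third position 2-fold.
Codon 2 CUG (Leu): third position 4-fold.
Codon 3 GAG (Glu): third position 2-fold.
Codon 4 GGA (Gly): third position 4-fold.
Codon 5 ACA (Thr): third position 4-fold.
Four-fold degenerate third positions: 3.

3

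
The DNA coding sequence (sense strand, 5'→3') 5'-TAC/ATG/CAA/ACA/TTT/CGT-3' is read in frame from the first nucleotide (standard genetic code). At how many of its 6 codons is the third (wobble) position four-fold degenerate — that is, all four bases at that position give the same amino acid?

2

Codon 1 TAC (Tyr): third position 2-fold.
Codon 2 ATG (Met): third position 1-fold.
Codon 3 CAA (Gln): third position 2-fold.
Codon 4 ACA (Thr): third position 4-fold.
Codon 5 TTT (Phe): third position 2-fold.
Codon 6 CGT (Arg): third position 4-fold.
Four-fold degenerate third positions: 2.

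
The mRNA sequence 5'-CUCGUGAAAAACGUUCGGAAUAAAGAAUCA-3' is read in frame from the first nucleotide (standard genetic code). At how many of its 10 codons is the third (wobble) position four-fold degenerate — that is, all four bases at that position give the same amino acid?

Codon 1 CUC (Leu): third position 4-fold.
Codon 2 GUG (Val): third position 4-fold.
Codon 3 AAA (Lys): third position 2-fold.
Codon 4 AAC (Asn): third position 2-fold.
Codon 5 GUU (Val): third position 4-fold.
Codon 6 CGG (Arg): third position 4-fold.
Codon 7 AAU (Asn): third position 2-fold.
Codon 8 AAA (Lys): third position 2-fold.
Codon 9 GAA (Glu): third position 2-fold.
Codon 10 UCA (Ser): third position 4-fold.
Four-fold degenerate third positions: 5.

5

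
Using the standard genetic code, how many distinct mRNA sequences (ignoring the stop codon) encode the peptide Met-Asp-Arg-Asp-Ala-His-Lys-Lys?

768

Met: 1 codon.
Asp: 2 codons.
Arg: 6 codons.
Asp: 2 codons.
Ala: 4 codons.
His: 2 codons.
Lys: 2 codons.
Lys: 2 codons.
1 × 2 × 6 × 2 × 4 × 2 × 2 × 2 = 768.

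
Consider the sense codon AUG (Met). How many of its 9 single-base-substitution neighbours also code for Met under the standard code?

0

Position 1: none → 0 synonymous.
Position 2: none → 0 synonymous.
Position 3: none → 0 synonymous.
Total: 0 + 0 + 0 = 0.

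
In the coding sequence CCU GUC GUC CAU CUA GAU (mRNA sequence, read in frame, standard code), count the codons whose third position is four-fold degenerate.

4

Codon 1 CCU (Pro): third position 4-fold.
Codon 2 GUC (Val): third position 4-fold.
Codon 3 GUC (Val): third position 4-fold.
Codon 4 CAU (His): third position 2-fold.
Codon 5 CUA (Leu): third position 4-fold.
Codon 6 GAU (Asp): third position 2-fold.
Four-fold degenerate third positions: 4.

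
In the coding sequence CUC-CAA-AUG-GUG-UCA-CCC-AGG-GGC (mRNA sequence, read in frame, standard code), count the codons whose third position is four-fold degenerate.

5

Codon 1 CUC (Leu): third position 4-fold.
Codon 2 CAA (Gln): third position 2-fold.
Codon 3 AUG (Met): third position 1-fold.
Codon 4 GUG (Val): third position 4-fold.
Codon 5 UCA (Ser): third position 4-fold.
Codon 6 CCC (Pro): third position 4-fold.
Codon 7 AGG (Arg): third position 2-fold.
Codon 8 GGC (Gly): third position 4-fold.
Four-fold degenerate third positions: 5.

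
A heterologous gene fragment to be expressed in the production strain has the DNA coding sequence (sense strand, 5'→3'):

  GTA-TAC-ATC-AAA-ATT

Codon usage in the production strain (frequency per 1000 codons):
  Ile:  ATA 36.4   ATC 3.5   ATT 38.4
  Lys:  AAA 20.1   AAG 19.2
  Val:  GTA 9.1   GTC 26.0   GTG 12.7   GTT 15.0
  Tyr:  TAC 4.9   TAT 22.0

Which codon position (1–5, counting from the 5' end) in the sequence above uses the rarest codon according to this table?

Codon 1 GTA (Val): 9.1 per 1000.
Codon 2 TAC (Tyr): 4.9 per 1000.
Codon 3 ATC (Ile): 3.5 per 1000.
Codon 4 AAA (Lys): 20.1 per 1000.
Codon 5 ATT (Ile): 38.4 per 1000.
Lowest frequency is 3.5 at codon 3.

3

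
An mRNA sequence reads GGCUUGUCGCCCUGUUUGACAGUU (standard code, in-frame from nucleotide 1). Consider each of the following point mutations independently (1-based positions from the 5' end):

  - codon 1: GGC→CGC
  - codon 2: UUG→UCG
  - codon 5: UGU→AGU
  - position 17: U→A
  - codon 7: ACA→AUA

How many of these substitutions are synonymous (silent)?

0

Codon 1: GGC (Gly) → CGC (Arg) — missense.
Codon 2: UUG (Leu) → UCG (Ser) — missense.
Codon 5: UGU (Cys) → AGU (Ser) — missense.
Codon 6: UUG (Leu) → UAG (Stop) — nonsense.
Codon 7: ACA (Thr) → AUA (Ile) — missense.
Synonymous: 0 of 5.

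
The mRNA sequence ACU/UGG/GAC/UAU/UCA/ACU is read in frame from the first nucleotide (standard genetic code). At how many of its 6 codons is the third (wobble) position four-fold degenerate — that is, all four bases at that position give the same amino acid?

3

Codon 1 ACU (Thr): third position 4-fold.
Codon 2 UGG (Trp): third position 1-fold.
Codon 3 GAC (Asp): third position 2-fold.
Codon 4 UAU (Tyr): third position 2-fold.
Codon 5 UCA (Ser): third position 4-fold.
Codon 6 ACU (Thr): third position 4-fold.
Four-fold degenerate third positions: 3.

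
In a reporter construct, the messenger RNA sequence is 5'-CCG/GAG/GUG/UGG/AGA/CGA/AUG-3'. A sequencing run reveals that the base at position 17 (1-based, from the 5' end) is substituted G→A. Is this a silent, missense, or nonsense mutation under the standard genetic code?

Position 17 falls in codon 6: CGA → Arg.
After the substitution the codon is CAA → Gln.
Arg ≠ Gln, so this is a missense mutation.

missense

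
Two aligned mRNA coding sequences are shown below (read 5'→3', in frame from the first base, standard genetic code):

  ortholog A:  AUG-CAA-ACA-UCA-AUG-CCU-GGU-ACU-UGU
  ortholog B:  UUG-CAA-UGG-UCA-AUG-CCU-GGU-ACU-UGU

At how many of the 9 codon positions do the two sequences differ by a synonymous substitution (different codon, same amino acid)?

Codon 1: AUG Met / UUG Leu — nonsynonymous.
Codon 2: CAA Gln / CAA Gln — identical.
Codon 3: ACA Thr / UGG Trp — nonsynonymous.
Codon 4: UCA Ser / UCA Ser — identical.
Codon 5: AUG Met / AUG Met — identical.
Codon 6: CCU Pro / CCU Pro — identical.
Codon 7: GGU Gly / GGU Gly — identical.
Codon 8: ACU Thr / ACU Thr — identical.
Codon 9: UGU Cys / UGU Cys — identical.
Synonymous differences: 0.

0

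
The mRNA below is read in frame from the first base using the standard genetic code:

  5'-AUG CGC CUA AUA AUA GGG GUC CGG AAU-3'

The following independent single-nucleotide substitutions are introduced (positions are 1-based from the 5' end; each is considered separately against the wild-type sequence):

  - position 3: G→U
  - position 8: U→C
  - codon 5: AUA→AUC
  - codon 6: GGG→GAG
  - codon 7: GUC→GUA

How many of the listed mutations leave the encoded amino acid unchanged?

Codon 1: AUG (Met) → AUU (Ile) — missense.
Codon 3: CUA (Leu) → CCA (Pro) — missense.
Codon 5: AUA (Ile) → AUC (Ile) — synonymous.
Codon 6: GGG (Gly) → GAG (Glu) — missense.
Codon 7: GUC (Val) → GUA (Val) — synonymous.
Synonymous: 2 of 5.

2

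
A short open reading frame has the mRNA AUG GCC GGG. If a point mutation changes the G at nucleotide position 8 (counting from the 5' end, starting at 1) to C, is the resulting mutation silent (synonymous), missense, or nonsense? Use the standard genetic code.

Position 8 falls in codon 3: GGG → Gly.
After the substitution the codon is GCG → Ala.
Gly ≠ Ala, so this is a missense mutation.

missense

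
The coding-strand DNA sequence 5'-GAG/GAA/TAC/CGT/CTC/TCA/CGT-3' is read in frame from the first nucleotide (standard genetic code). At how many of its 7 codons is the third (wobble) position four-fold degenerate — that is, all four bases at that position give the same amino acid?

Codon 1 GAG (Glu): third position 2-fold.
Codon 2 GAA (Glu): third position 2-fold.
Codon 3 TAC (Tyr): third position 2-fold.
Codon 4 CGT (Arg): third position 4-fold.
Codon 5 CTC (Leu): third position 4-fold.
Codon 6 TCA (Ser): third position 4-fold.
Codon 7 CGT (Arg): third position 4-fold.
Four-fold degenerate third positions: 4.

4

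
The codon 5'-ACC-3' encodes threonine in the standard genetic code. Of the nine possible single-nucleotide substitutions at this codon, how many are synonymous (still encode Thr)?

3

Position 1: none → 0 synonymous.
Position 2: none → 0 synonymous.
Position 3: ACU, ACA, ACG → 3 synonymous.
Total: 0 + 0 + 3 = 3.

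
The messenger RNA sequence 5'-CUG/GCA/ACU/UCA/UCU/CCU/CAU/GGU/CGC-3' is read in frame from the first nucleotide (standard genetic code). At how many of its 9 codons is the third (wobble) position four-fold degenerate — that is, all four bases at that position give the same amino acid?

Codon 1 CUG (Leu): third position 4-fold.
Codon 2 GCA (Ala): third position 4-fold.
Codon 3 ACU (Thr): third position 4-fold.
Codon 4 UCA (Ser): third position 4-fold.
Codon 5 UCU (Ser): third position 4-fold.
Codon 6 CCU (Pro): third position 4-fold.
Codon 7 CAU (His): third position 2-fold.
Codon 8 GGU (Gly): third position 4-fold.
Codon 9 CGC (Arg): third position 4-fold.
Four-fold degenerate third positions: 8.

8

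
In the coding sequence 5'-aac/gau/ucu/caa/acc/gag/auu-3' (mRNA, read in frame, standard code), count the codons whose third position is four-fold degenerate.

Codon 1 AAC (Asn): third position 2-fold.
Codon 2 GAU (Asp): third position 2-fold.
Codon 3 UCU (Ser): third position 4-fold.
Codon 4 CAA (Gln): third position 2-fold.
Codon 5 ACC (Thr): third position 4-fold.
Codon 6 GAG (Glu): third position 2-fold.
Codon 7 AUU (Ile): third position 3-fold.
Four-fold degenerate third positions: 2.

2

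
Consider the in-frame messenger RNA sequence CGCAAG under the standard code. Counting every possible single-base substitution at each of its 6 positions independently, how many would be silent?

4

Codon 1 (CGC, Arg): 3 synonymous substitutions.
Codon 2 (AAG, Lys): 1 synonymous substitution.
Total: 3 + 1 = 4.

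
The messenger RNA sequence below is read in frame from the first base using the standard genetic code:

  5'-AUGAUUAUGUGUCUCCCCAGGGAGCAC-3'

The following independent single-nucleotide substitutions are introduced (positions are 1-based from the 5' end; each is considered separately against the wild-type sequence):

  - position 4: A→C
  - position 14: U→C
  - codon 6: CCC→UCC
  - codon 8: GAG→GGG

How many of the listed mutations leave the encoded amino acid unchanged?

0

Codon 2: AUU (Ile) → CUU (Leu) — missense.
Codon 5: CUC (Leu) → CCC (Pro) — missense.
Codon 6: CCC (Pro) → UCC (Ser) — missense.
Codon 8: GAG (Glu) → GGG (Gly) — missense.
Synonymous: 0 of 4.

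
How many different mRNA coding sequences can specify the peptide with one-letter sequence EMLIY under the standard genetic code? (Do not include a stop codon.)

72

Glu: 2 codons.
Met: 1 codon.
Leu: 6 codons.
Ile: 3 codons.
Tyr: 2 codons.
2 × 1 × 6 × 3 × 2 = 72.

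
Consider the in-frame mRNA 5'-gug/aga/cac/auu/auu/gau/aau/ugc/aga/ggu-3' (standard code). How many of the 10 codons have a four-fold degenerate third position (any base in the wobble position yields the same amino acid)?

Codon 1 GUG (Val): third position 4-fold.
Codon 2 AGA (Arg): third position 2-fold.
Codon 3 CAC (His): third position 2-fold.
Codon 4 AUU (Ile): third position 3-fold.
Codon 5 AUU (Ile): third position 3-fold.
Codon 6 GAU (Asp): third position 2-fold.
Codon 7 AAU (Asn): third position 2-fold.
Codon 8 UGC (Cys): third position 2-fold.
Codon 9 AGA (Arg): third position 2-fold.
Codon 10 GGU (Gly): third position 4-fold.
Four-fold degenerate third positions: 2.

2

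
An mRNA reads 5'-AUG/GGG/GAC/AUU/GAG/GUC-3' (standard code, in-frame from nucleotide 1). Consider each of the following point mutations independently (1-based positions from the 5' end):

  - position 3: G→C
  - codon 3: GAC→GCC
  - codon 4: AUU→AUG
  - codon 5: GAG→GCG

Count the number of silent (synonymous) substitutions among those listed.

0

Codon 1: AUG (Met) → AUC (Ile) — missense.
Codon 3: GAC (Asp) → GCC (Ala) — missense.
Codon 4: AUU (Ile) → AUG (Met) — missense.
Codon 5: GAG (Glu) → GCG (Ala) — missense.
Synonymous: 0 of 4.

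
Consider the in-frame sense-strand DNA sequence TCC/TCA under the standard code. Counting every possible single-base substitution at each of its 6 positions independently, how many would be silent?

6

Codon 1 (TCC, Ser): 3 synonymous substitutions.
Codon 2 (TCA, Ser): 3 synonymous substitutions.
Total: 3 + 3 = 6.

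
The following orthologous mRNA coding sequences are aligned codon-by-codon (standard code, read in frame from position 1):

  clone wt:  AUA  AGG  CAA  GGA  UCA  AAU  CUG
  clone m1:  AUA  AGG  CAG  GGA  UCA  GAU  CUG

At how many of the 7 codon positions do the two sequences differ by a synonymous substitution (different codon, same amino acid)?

1

Codon 1: AUA Ile / AUA Ile — identical.
Codon 2: AGG Arg / AGG Arg — identical.
Codon 3: CAA Gln / CAG Gln — synonymous.
Codon 4: GGA Gly / GGA Gly — identical.
Codon 5: UCA Ser / UCA Ser — identical.
Codon 6: AAU Asn / GAU Asp — nonsynonymous.
Codon 7: CUG Leu / CUG Leu — identical.
Synonymous differences: 1.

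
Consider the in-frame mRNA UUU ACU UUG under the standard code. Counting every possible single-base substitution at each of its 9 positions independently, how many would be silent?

Codon 1 (UUU, Phe): 1 synonymous substitution.
Codon 2 (ACU, Thr): 3 synonymous substitutions.
Codon 3 (UUG, Leu): 2 synonymous substitutions.
Total: 1 + 3 + 2 = 6.

6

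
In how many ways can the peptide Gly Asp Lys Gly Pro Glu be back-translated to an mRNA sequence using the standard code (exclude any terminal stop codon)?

512

Gly: 4 codons.
Asp: 2 codons.
Lys: 2 codons.
Gly: 4 codons.
Pro: 4 codons.
Glu: 2 codons.
4 × 2 × 2 × 4 × 4 × 2 = 512.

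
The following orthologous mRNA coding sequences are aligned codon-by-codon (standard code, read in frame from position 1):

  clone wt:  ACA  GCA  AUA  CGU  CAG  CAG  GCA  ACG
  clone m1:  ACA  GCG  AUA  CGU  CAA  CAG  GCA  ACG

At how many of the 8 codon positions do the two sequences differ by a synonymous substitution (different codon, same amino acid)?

Codon 1: ACA Thr / ACA Thr — identical.
Codon 2: GCA Ala / GCG Ala — synonymous.
Codon 3: AUA Ile / AUA Ile — identical.
Codon 4: CGU Arg / CGU Arg — identical.
Codon 5: CAG Gln / CAA Gln — synonymous.
Codon 6: CAG Gln / CAG Gln — identical.
Codon 7: GCA Ala / GCA Ala — identical.
Codon 8: ACG Thr / ACG Thr — identical.
Synonymous differences: 2.

2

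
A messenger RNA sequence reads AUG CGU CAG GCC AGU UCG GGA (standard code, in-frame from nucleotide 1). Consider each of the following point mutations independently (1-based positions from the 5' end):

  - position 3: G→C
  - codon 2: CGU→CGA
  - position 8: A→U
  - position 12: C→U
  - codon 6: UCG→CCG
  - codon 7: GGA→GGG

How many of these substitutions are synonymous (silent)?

Codon 1: AUG (Met) → AUC (Ile) — missense.
Codon 2: CGU (Arg) → CGA (Arg) — synonymous.
Codon 3: CAG (Gln) → CUG (Leu) — missense.
Codon 4: GCC (Ala) → GCU (Ala) — synonymous.
Codon 6: UCG (Ser) → CCG (Pro) — missense.
Codon 7: GGA (Gly) → GGG (Gly) — synonymous.
Synonymous: 3 of 6.

3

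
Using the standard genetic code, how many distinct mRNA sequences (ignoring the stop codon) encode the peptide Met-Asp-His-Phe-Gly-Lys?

Met: 1 codon.
Asp: 2 codons.
His: 2 codons.
Phe: 2 codons.
Gly: 4 codons.
Lys: 2 codons.
1 × 2 × 2 × 2 × 4 × 2 = 64.

64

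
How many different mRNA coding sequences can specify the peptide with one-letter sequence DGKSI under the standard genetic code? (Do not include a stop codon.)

288

Asp: 2 codons.
Gly: 4 codons.
Lys: 2 codons.
Ser: 6 codons.
Ile: 3 codons.
2 × 4 × 2 × 6 × 3 = 288.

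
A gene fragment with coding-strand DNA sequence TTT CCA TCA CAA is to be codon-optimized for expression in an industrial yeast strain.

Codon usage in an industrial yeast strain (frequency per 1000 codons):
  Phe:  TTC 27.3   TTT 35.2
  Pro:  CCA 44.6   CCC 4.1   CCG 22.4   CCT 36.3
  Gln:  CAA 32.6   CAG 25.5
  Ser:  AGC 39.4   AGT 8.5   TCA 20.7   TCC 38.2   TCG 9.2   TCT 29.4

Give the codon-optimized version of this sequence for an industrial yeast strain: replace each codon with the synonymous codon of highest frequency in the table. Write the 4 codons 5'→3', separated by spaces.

Codon 1 (Phe): best is TTT at 35.2.
Codon 2 (Pro): best is CCA at 44.6.
Codon 3 (Ser): best is AGC at 39.4.
Codon 4 (Gln): best is CAA at 32.6.

TTT CCA AGC CAA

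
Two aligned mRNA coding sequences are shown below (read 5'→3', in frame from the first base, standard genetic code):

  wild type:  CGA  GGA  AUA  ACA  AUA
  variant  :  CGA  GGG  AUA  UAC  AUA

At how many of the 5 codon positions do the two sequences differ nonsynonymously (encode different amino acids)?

Codon 1: CGA Arg / CGA Arg — identical.
Codon 2: GGA Gly / GGG Gly — synonymous.
Codon 3: AUA Ile / AUA Ile — identical.
Codon 4: ACA Thr / UAC Tyr — nonsynonymous.
Codon 5: AUA Ile / AUA Ile — identical.
Nonsynonymous differences: 1.

1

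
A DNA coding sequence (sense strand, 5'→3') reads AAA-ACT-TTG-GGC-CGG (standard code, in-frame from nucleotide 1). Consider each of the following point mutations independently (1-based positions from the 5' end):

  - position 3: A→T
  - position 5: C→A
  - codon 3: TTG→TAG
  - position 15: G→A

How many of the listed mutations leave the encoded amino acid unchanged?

Codon 1: AAA (Lys) → AAT (Asn) — missense.
Codon 2: ACT (Thr) → AAT (Asn) — missense.
Codon 3: TTG (Leu) → TAG (Stop) — nonsense.
Codon 5: CGG (Arg) → CGA (Arg) — synonymous.
Synonymous: 1 of 4.

1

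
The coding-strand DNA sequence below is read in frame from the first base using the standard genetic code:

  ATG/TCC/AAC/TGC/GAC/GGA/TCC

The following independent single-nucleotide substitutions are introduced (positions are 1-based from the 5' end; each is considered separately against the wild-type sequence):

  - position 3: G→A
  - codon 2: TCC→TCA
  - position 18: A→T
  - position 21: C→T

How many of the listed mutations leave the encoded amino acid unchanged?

Codon 1: ATG (Met) → ATA (Ile) — missense.
Codon 2: TCC (Ser) → TCA (Ser) — synonymous.
Codon 6: GGA (Gly) → GGT (Gly) — synonymous.
Codon 7: TCC (Ser) → TCT (Ser) — synonymous.
Synonymous: 3 of 4.

3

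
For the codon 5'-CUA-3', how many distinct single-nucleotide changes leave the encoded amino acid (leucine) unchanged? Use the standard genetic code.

Position 1: UUA → 1 synonymous.
Position 2: none → 0 synonymous.
Position 3: CUU, CUC, CUG → 3 synonymous.
Total: 1 + 0 + 3 = 4.

4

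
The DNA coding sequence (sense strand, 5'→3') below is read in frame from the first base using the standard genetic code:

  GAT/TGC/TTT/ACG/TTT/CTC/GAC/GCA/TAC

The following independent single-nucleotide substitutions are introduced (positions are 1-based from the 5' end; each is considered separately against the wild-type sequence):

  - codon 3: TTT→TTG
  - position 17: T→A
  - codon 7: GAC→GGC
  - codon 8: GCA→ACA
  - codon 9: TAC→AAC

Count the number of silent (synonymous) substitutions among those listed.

Codon 3: TTT (Phe) → TTG (Leu) — missense.
Codon 6: CTC (Leu) → CAC (His) — missense.
Codon 7: GAC (Asp) → GGC (Gly) — missense.
Codon 8: GCA (Ala) → ACA (Thr) — missense.
Codon 9: TAC (Tyr) → AAC (Asn) — missense.
Synonymous: 0 of 5.

0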